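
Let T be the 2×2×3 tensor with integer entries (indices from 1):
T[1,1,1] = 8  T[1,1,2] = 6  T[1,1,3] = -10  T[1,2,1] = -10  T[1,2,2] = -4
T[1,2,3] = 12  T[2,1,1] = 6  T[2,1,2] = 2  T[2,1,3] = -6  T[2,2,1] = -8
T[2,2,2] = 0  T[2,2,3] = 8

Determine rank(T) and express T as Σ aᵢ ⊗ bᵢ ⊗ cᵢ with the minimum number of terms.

rank(T) = 3

Lower bound: the mode-3 unfolding of T (rows indexed by k, columns by (i,j) = (1,1), (1,2), (2,1), (2,2)) is [[8, -10, 6, -8], [6, -4, 2, 0], [-10, 12, -6, 8]].
There the 3×3 minor on rows k ∈ {1, 2, 3}, columns (i,j) ∈ {(1,1), (1,2), (2,1)} is det [[8, -10, 6], [6, -4, 2], [-10, 12, -6]] = 32 ≠ 0, so this unfolding has rank ≥ 3; CP rank is at least every unfolding rank, so rank(T) ≥ 3. (This is only a lower bound: in general the CP rank may exceed every unfolding rank, so we still need to exhibit 3 rank-1 terms summing to T.)
Upper bound: T is a sum of 3 rank-1 terms, T = (1, 0) ⊗ (1, -1) ⊗ (2, 4, -4) + (1, 1) ⊗ (1, -2) ⊗ (4, 0, -4) + (1, 1) ⊗ (1, 0) ⊗ (2, 2, -2) (written with every a and b primitive with positive leading entry and the scale carried by c; CP decompositions are not unique, and this one is verified by expanding entrywise), so rank(T) ≤ 3.
These bounds meet, so rank(T) = 3.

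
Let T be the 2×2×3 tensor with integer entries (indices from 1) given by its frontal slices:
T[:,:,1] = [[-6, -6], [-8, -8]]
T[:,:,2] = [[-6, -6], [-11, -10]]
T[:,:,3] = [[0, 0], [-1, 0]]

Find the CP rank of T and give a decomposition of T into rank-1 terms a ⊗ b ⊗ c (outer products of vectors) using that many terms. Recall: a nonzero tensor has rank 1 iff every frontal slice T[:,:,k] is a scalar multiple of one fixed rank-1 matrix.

Lower bound: the mode-3 unfolding of T (rows indexed by k, columns by (i,j) = (1,1), (1,2), (2,1), (2,2)) is [[-6, -6, -8, -8], [-6, -6, -11, -10], [0, 0, -1, 0]].
There the 3×3 minor on rows k ∈ {1, 2, 3}, columns (i,j) ∈ {(1,1), (2,1), (2,2)} is det [[-6, -8, -8], [-6, -11, -10], [0, -1, 0]] = 12 ≠ 0, so this unfolding has rank ≥ 3; CP rank is at least every unfolding rank, so rank(T) ≥ 3. (Flattening ranks never certify an upper bound on CP rank; for that we must actually write T with 3 rank-1 terms.)
Upper bound: T is a sum of 3 rank-1 terms, T = [0, 1] ⊗ [1, 0] ⊗ [0, -1, -1] + [1, 1] ⊗ [1, 1] ⊗ [-4, -2, 0] + [1, 2] ⊗ [1, 1] ⊗ [-2, -4, 0] (one valid choice — decompositions are not unique — normalised so each a, b is primitive with positive first nonzero entry; check it by expanding all entries), so rank(T) ≤ 3.
These bounds meet, so rank(T) = 3.

rank(T) = 3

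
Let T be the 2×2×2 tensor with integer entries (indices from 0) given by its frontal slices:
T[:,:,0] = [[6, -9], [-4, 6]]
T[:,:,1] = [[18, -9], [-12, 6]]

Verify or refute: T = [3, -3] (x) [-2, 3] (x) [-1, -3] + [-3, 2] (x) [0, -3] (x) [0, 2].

No

Reconstruct entry (1,0,0) from the claimed factors: Σₗ aₗ[1]bₗ[0]cₗ[0] = (-3)·(-2)·(-1) + (2)·(0)·(0) = -6, but T[1,0,0] = -4. The claim is false.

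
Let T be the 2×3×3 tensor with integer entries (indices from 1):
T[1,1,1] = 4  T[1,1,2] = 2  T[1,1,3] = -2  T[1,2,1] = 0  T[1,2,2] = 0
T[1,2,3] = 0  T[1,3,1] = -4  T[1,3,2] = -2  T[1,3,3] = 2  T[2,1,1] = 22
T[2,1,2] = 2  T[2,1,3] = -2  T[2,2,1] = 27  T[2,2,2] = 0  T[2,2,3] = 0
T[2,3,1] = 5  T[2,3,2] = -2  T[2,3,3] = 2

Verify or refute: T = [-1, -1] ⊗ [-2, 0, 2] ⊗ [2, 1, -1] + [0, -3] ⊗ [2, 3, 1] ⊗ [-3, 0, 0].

Reconstruct entrywise from the claimed factors. For example, T[1,2,3] = 0 and Σₗ aₗ[1]bₗ[2]cₗ[3] = (-1)·(0)·(-1) + (0)·(3)·(0) = 0; checking all 18 entries, every one matches. The claim holds.

Yes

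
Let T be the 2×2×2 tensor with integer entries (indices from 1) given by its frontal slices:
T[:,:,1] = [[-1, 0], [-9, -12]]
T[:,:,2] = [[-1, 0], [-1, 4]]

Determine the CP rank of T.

Lower bound: the mode-2 unfolding of T (rows indexed by j, columns by (i,k) = (1,1), (1,2), (2,1), (2,2)) is [[-1, -1, -9, -1], [0, 0, -12, 4]].
There the 2×2 minor on rows j ∈ {1, 2}, columns (i,k) ∈ {(1,1), (2,1)} is det [[-1, -9], [0, -12]] = 12 ≠ 0, so this unfolding has rank ≥ 2; CP rank is at least every unfolding rank, so rank(T) ≥ 2. (This is only a lower bound: in general the CP rank may exceed every unfolding rank, so we still need to exhibit 2 rank-1 terms summing to T.)
Upper bound — finding two terms. Write S_k = T[:,:,k] for the frontal slices: S₁ = [[-1, 0], [-9, -12]], S₂ = [[-1, 0], [-1, 4]].
If T = a₁ (x) b₁ (x) c₁ + a₂ (x) b₂ (x) c₂ then each S_k = c₁[k]·a₁b₁ᵀ + c₂[k]·a₂b₂ᵀ. S₁ and S₂ are linearly independent, so a₁b₁ᵀ and a₂b₂ᵀ must span the same plane of matrices: they are the rank-1 matrices of the form x·S₁ + y·S₂.
det(x·S₁ + y·S₂) is 12·x² + 8·xy − 4·y² = 4·(3·x − y)(x + y), vanishing at (x:y) = (1:3) and (1:-1).
M₁ = S₁ + 3·S₂ = [[-4, 0], [-12, 0]] = (-4)·[1, 3][1, 0]ᵀ and M₂ = S₁ − S₂ = [[0, 0], [-8, -16]] = (-8)·[0, 1][1, 2]ᵀ, so take a₁ = [1, 3], b₁ = [1, 0], a₂ = [0, 1], b₂ = [1, 2].
Each slice is an integer combination of E₁ = a₁b₁ᵀ and E₂ = a₂b₂ᵀ: S₁ = −E₁ − 6·E₂, S₂ = −E₁ + 2·E₂; reading off coefficients, c₁ = [-1, -1] and c₂ = [-6, 2].
Hence T = [1, 3] (x) [1, 0] (x) [-1, -1] + [0, 1] (x) [1, 2] (x) [-6, 2], so rank(T) ≤ 2.
These bounds meet, so rank(T) = 2.

2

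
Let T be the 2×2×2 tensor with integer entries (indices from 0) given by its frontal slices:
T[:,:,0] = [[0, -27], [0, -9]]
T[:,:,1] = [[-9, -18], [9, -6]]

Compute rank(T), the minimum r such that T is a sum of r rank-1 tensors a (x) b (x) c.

Lower bound: the mode-1 unfolding of T (rows indexed by i, columns by (j,k) = (0,0), (0,1), (1,0), (1,1)) is [[0, -9, -27, -18], [0, 9, -9, -6]].
There the 2×2 minor on rows i ∈ {0, 1}, columns (j,k) ∈ {(0,1), (1,0)} is det [[-9, -27], [9, -9]] = 324 ≠ 0, so this unfolding has rank ≥ 2; CP rank is at least every unfolding rank, so rank(T) ≥ 2. (Flattening ranks never certify an upper bound on CP rank; for that we must actually write T with 2 rank-1 terms.)
Upper bound — finding two terms. Write S_k = T[:,:,k] for the frontal slices: S₀ = [[0, -27], [0, -9]], S₁ = [[-9, -18], [9, -6]].
If T = a₁ (x) b₁ (x) c₁ + a₂ (x) b₂ (x) c₂ then each S_k = c₁[k]·a₁b₁ᵀ + c₂[k]·a₂b₂ᵀ. S₀ and S₁ are linearly independent, so a₁b₁ᵀ and a₂b₂ᵀ must span the same plane of matrices: they are the rank-1 matrices of the form x·S₀ + y·S₁.
det(x·S₀ + y·S₁) is 324·xy + 216·y² = 108·(3·x + 2·y)(y), vanishing at (x:y) = (2:-3) and (1:0).
M₁ = 2·S₀ − 3·S₁ = [[27, 0], [-27, 0]] = 27·[1, -1][1, 0]ᵀ and M₂ = S₀ = [[0, -27], [0, -9]] = (-9)·[3, 1][0, 1]ᵀ, so take a₁ = [1, -1], b₁ = [1, 0], a₂ = [3, 1], b₂ = [0, 1].
Each slice is an integer combination of E₁ = a₁b₁ᵀ and E₂ = a₂b₂ᵀ: S₀ = −9·E₂, S₁ = −9·E₁ − 6·E₂; reading off coefficients, c₁ = [0, -9] and c₂ = [-9, -6].
Hence T = [1, -1] (x) [1, 0] (x) [0, -9] + [3, 1] (x) [0, 1] (x) [-9, -6], so rank(T) ≤ 2.
These bounds meet, so rank(T) = 2.

2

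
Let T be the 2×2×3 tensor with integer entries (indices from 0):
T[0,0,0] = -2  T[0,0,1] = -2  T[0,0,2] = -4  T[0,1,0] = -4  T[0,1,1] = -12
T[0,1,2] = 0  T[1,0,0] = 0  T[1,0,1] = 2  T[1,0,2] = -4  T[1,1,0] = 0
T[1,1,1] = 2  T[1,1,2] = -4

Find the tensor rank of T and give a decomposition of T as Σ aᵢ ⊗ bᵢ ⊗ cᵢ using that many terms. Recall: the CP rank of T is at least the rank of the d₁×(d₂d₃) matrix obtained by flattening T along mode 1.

Lower bound: the mode-3 unfolding of T (rows indexed by k, columns by (i,j) = (0,0), (0,1), (1,0), (1,1)) is [[-2, -4, 0, 0], [-2, -12, 2, 2], [-4, 0, -4, -4]].
There the 3×3 minor on rows k ∈ {0, 1, 2}, columns (i,j) ∈ {(0,0), (0,1), (1,0)} is det [[-2, -4, 0], [-2, -12, 2], [-4, 0, -4]] = -32 ≠ 0, so this unfolding has rank ≥ 3; CP rank is at least every unfolding rank, so rank(T) ≥ 3. (This is only a lower bound: in general the CP rank may exceed every unfolding rank, so we still need to exhibit 3 rank-1 terms summing to T.)
Upper bound: T is a sum of 3 rank-1 terms, T = [0, 1] ⊗ [1, 1] ⊗ [0, 2, -4] + [1, 0] ⊗ [1, -2] ⊗ [0, 2, -2] + [1, 0] ⊗ [1, 2] ⊗ [-2, -4, -2] (one valid choice — decompositions are not unique — normalised so each a, b is primitive with positive first nonzero entry; check it by expanding all entries), so rank(T) ≤ 3.
These bounds meet, so rank(T) = 3.
Check entry T[1,0,0] = 0: (1)·(1)·(0) + (0)·(1)·(0) + (0)·(1)·(-2) = 0.

rank(T) = 3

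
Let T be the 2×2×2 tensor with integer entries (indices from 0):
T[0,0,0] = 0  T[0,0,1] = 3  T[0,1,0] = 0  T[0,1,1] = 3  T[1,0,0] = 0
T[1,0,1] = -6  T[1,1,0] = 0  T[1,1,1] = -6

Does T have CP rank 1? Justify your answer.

The mode-1 fibre T[:,0,1] = [3, -6] gives a = (1, -2) (primitive direction); the mode-2 fibre T[0,:,1] = [3, 3] gives b = (1, 1); then c[k] = T[0,0,k] / (a[0]·b[0]) = [0, 3] / 1 = (0, 3).
Expanding (1, -2) ⊗ (1, 1) ⊗ (0, 3) reproduces all 8 entries of T, so T = (1, -2) ⊗ (1, 1) ⊗ (0, 3) and rank(T) ≤ 1.
Equivalently every frontal slice T[:,:,k] is c[k] times the rank-1 matrix (1, -2) ⊗ (1, 1). So T has rank 1 (it is nonzero).

Yes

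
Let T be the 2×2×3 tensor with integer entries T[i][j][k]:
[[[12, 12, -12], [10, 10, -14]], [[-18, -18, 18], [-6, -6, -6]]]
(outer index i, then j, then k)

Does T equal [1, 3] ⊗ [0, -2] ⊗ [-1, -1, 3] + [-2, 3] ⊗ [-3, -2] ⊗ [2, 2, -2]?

Reconstruct entrywise from the claimed factors. For example, T[0,0,0] = 12 and Σₗ aₗ[0]bₗ[0]cₗ[0] = (1)·(0)·(-1) + (-2)·(-3)·(2) = 12; checking all 12 entries, every one matches. The claim holds.

Yes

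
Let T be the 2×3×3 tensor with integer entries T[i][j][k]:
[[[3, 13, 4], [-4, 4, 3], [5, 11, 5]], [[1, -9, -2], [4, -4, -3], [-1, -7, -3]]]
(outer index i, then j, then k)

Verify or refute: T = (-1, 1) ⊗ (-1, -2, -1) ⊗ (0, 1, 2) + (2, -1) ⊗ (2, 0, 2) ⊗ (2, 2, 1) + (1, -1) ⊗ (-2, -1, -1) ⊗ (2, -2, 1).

No

Reconstruct entry (0,0,0) from the claimed factors: Σₗ aₗ[0]bₗ[0]cₗ[0] = (-1)·(-1)·(0) + (2)·(2)·(2) + (1)·(-2)·(2) = 4, but T[0,0,0] = 3. The claim is false.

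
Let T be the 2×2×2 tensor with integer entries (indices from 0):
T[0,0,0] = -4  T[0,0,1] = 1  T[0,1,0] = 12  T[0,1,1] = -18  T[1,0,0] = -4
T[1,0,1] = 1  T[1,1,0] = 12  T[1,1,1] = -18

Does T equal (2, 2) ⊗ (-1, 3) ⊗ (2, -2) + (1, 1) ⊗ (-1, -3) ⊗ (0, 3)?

Reconstruct entry (0,1,1) from the claimed factors: Σₗ aₗ[0]bₗ[1]cₗ[1] = (2)·(3)·(-2) + (1)·(-3)·(3) = -21, but T[0,1,1] = -18. The claim is false.

No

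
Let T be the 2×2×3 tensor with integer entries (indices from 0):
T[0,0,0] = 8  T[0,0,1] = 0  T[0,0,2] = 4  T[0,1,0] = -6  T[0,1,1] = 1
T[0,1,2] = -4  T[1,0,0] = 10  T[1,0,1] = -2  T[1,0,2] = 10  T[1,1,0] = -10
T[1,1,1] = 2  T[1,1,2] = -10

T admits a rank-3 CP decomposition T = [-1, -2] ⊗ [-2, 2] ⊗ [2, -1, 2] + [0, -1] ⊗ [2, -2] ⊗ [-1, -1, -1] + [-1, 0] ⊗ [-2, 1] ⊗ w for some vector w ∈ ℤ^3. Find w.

Subtract the known terms from T to get the rank-1 residual R = [-1, 0] ⊗ [-2, 1] ⊗ w, so R[i,j,k] = a[i]·b[j]·w[k]. Pick indices with nonzero a[0]·b[0] = (-1)·(-2) = 2. Only the fibre through (0,0,·) is needed: R[0,0,:] = T[0,0,:] − Σₗ aₗ[0]bₗ[0]cₗ = [8, 0, 4] − (-1)·(-2)·[2, -1, 2] − (0)·(2)·[-1, -1, -1] = [4, 2, 0]. Then w[k] = R[0,0,k] / 2 for each k, giving w = [4, 2, 0] / 2 = [2, 1, 0].

w = [2, 1, 0]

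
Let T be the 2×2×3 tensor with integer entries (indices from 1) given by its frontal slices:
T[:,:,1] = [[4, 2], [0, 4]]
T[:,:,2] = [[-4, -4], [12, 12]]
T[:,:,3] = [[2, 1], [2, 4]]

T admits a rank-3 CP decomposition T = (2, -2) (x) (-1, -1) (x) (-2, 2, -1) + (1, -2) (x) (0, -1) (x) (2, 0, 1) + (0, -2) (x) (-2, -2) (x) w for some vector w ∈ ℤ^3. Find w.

w = (1, 2, 1)

Subtract the known terms from T to get the rank-1 residual R = (0, -2) (x) (-2, -2) (x) w, so R[i,j,k] = a[i]·b[j]·w[k]. Pick indices with nonzero a[2]·b[1] = (-2)·(-2) = 4. Only the fibre through (2,1,·) is needed: R[2,1,:] = T[2,1,:] − Σₗ aₗ[2]bₗ[1]cₗ = [0, 12, 2] − (-2)·(-1)·(-2, 2, -1) − (-2)·(0)·(2, 0, 1) = [4, 8, 4]. Then w[k] = R[2,1,k] / 4 for each k, giving w = [4, 8, 4] / 4 = (1, 2, 1).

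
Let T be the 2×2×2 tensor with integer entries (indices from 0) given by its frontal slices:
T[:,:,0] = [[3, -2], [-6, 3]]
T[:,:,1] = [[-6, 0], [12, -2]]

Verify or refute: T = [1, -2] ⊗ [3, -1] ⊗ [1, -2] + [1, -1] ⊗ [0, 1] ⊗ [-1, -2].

Reconstruct entrywise from the claimed factors. For example, T[0,1,0] = -2 and Σₗ aₗ[0]bₗ[1]cₗ[0] = (1)·(-1)·(1) + (1)·(1)·(-1) = -2; checking all 8 entries, every one matches. The claim holds.

Yes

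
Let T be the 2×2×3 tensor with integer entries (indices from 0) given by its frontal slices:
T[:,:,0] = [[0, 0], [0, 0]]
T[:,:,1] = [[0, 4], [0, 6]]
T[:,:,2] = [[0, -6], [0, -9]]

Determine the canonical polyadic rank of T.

1

Lower bound: T ≠ 0 (e.g. T[0,1,1] = 4), so rank(T) ≥ 1.
Upper bound: if T = a ⊗ b ⊗ c then every fibre of T is a multiple of the corresponding factor, so read the factors off the fibres through the nonzero entry T[0,1,1] = 4.
The mode-1 fibre T[:,1,1] = [4, 6] gives a = [2, 3] (primitive direction); the mode-2 fibre T[0,:,1] = [0, 4] gives b = [0, 1]; then c[k] = T[0,1,k] / (a[0]·b[1]) = [0, 4, -6] / 2 = [0, 2, -3].
Expanding [2, 3] ⊗ [0, 1] ⊗ [0, 2, -3] reproduces all 12 entries of T, so T = [2, 3] ⊗ [0, 1] ⊗ [0, 2, -3] and rank(T) ≤ 1.
These bounds meet, so rank(T) = 1.
Check entry T[0,0,0] = 0: (2)·(0)·(0) = 0.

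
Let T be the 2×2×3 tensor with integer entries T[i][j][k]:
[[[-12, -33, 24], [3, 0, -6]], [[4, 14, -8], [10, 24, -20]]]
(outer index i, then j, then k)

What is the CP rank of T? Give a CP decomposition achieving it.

Lower bound: in the mode-3 unfolding of T (rows indexed by k, columns by (i,j)) the 2×2 minor on rows k ∈ {0, 1}, columns (i,j) ∈ {(0,0), (0,1)} is det [[-12, 3], [-33, 0]] = 99 ≠ 0, so that unfolding has rank ≥ 2 and hence rank(T) ≥ 2 (CP rank is at least every unfolding rank, though it can be larger).
Upper bound: with S_k = T[:,:,k], the two rank-1 terms a₁b₁ᵀ, a₂b₂ᵀ are the rank-1 members of the pencil x·S₀ + y·S₁.
det(x·S₀ + y·S₁) is −132·x² − 660·xy − 792·y² = (-132)·(x + 3·y)(x + 2·y), vanishing at (x:y) = (3:-1) and (2:-1).
M₁ = 3·S₀ − S₁ = [[-3, 9], [-2, 6]] = −(3, 2)(1, -3)ᵀ and M₂ = 2·S₀ − S₁ = [[9, 6], [-6, -4]] = (3, -2)(3, 2)ᵀ, so take a₁ = (3, 2), b₁ = (1, -3), a₂ = (3, -2), b₂ = (3, 2).
Each slice is an integer combination of E₁ = a₁b₁ᵀ and E₂ = a₂b₂ᵀ: S₀ = −E₁ − E₂, S₁ = −2·E₁ − 3·E₂, S₂ = 2·E₁ + 2·E₂; reading off coefficients, c₁ = (-1, -2, 2) and c₂ = (-1, -3, 2).
Hence T = (3, 2) ⊗ (1, -3) ⊗ (-1, -2, 2) + (3, -2) ⊗ (3, 2) ⊗ (-1, -3, 2), so rank(T) ≤ 2.
These bounds meet, so rank(T) = 2.

rank(T) = 2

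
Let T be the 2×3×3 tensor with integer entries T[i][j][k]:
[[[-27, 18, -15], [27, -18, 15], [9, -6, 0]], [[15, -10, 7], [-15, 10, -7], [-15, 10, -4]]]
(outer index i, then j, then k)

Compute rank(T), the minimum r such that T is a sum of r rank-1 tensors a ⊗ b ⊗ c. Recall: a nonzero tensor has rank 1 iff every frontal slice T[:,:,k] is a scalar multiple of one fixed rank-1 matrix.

Lower bound: the mode-1 unfolding of T (rows indexed by i, columns by (j,k) = (0,0), (0,1), (0,2), (1,0), (1,1), (1,2), (2,0), (2,1), (2,2)) is [[-27, 18, -15, 27, -18, 15, 9, -6, 0], [15, -10, 7, -15, 10, -7, -15, 10, -4]].
There the 2×2 minor on rows i ∈ {0, 1}, columns (j,k) ∈ {(0,0), (0,2)} is det [[-27, -15], [15, 7]] = 36 ≠ 0, so this unfolding has rank ≥ 2; CP rank is at least every unfolding rank, so rank(T) ≥ 2. (Unfolding ranks only ever bound the CP rank from below — rank(T) can be strictly larger than all of them — so the matching upper bound has to come from an explicit 2-term decomposition.)
Upper bound — finding two terms. Write S_k = T[:,:,k] for the frontal slices: S₀ = [[-27, 27, 9], [15, -15, -15]], S₁ = [[18, -18, -6], [-10, 10, 10]], S₂ = [[-15, 15, 0], [7, -7, -4]].
If T = a₁ ⊗ b₁ ⊗ c₁ + a₂ ⊗ b₂ ⊗ c₂ then each S_k = c₁[k]·a₁b₁ᵀ + c₂[k]·a₂b₂ᵀ. S₀ and S₂ are linearly independent, so a₁b₁ᵀ and a₂b₂ᵀ must span the same plane of matrices: they are the rank-1 matrices of the form x·S₀ + y·S₂.
The 2×2 minor of x·S₀ + y·S₂ on rows {0,1}, columns {0,2} is 270·x² + 270·xy + 60·y² = 30·(3·x + 2·y)(3·x + y), vanishing at (x:y) = (2:-3) and (1:-3).
M₁ = 2·S₀ − 3·S₂ = [[-9, 9, 18], [9, -9, -18]] = (-9)·(1, -1)(1, -1, -2)ᵀ and M₂ = S₀ − 3·S₂ = [[18, -18, 9], [-6, 6, -3]] = 3·(3, -1)(2, -2, 1)ᵀ, so take a₁ = (1, -1), b₁ = (1, -1, -2), a₂ = (3, -1), b₂ = (2, -2, 1).
Each slice is an integer combination of E₁ = a₁b₁ᵀ and E₂ = a₂b₂ᵀ: S₀ = −9·E₁ − 3·E₂, S₁ = 6·E₁ + 2·E₂, S₂ = −3·E₁ − 2·E₂; reading off coefficients, c₁ = (-9, 6, -3) and c₂ = (-3, 2, -2).
Hence T = (1, -1) ⊗ (1, -1, -2) ⊗ (-9, 6, -3) + (3, -1) ⊗ (2, -2, 1) ⊗ (-3, 2, -2), so rank(T) ≤ 2.
These bounds meet, so rank(T) = 2.
Check entry T[1,2,1] = 10: (-1)·(-2)·(6) + (-1)·(1)·(2) = 10.

2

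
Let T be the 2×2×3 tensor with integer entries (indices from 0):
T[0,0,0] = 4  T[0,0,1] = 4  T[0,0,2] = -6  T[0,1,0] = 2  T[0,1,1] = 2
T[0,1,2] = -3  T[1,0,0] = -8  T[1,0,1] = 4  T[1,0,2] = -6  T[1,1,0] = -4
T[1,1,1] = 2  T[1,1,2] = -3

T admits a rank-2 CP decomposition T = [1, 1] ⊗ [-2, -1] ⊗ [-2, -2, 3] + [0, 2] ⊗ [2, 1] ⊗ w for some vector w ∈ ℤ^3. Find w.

Subtract the known terms from T to get the rank-1 residual R = [0, 2] ⊗ [2, 1] ⊗ w, so R[i,j,k] = a[i]·b[j]·w[k]. Pick indices with nonzero a[1]·b[0] = (2)·(2) = 4. Only the fibre through (1,0,·) is needed: R[1,0,:] = T[1,0,:] − Σₗ aₗ[1]bₗ[0]cₗ = [-8, 4, -6] − (1)·(-2)·[-2, -2, 3] = [-12, 0, 0]. Then w[k] = R[1,0,k] / 4 for each k, giving w = [-12, 0, 0] / 4 = [-3, 0, 0].

w = [-3, 0, 0]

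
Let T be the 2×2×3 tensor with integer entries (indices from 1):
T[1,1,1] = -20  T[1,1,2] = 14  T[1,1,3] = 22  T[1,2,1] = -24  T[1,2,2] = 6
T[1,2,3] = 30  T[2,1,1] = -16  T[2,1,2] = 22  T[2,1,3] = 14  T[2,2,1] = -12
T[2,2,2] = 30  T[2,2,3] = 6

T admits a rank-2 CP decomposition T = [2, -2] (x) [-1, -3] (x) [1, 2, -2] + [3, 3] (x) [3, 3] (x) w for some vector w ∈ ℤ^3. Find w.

w = [-2, 2, 2]

Subtract the known terms from T to get the rank-1 residual R = [3, 3] (x) [3, 3] (x) w, so R[i,j,k] = a[i]·b[j]·w[k]. Pick indices with nonzero a[1]·b[1] = (3)·(3) = 9. Only the fibre through (1,1,·) is needed: R[1,1,:] = T[1,1,:] − Σₗ aₗ[1]bₗ[1]cₗ = [-20, 14, 22] − (2)·(-1)·[1, 2, -2] = [-18, 18, 18]. Then w[k] = R[1,1,k] / 9 for each k, giving w = [-18, 18, 18] / 9 = [-2, 2, 2].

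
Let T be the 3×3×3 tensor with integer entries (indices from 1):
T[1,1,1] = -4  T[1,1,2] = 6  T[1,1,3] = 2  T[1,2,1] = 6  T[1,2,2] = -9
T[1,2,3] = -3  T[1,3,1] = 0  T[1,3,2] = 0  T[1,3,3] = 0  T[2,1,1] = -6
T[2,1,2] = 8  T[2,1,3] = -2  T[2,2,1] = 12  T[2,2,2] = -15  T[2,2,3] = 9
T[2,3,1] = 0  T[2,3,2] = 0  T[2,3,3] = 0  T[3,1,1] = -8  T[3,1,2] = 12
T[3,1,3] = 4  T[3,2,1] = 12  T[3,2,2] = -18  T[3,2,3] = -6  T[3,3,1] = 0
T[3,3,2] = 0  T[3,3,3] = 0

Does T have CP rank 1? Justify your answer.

The mode-1 unfolding of T (rows indexed by i, columns by (j,k) = (1,1), (1,2), (1,3), (2,1), (2,2), (2,3), (3,1), (3,2), (3,3)) is [[-4, 6, 2, 6, -9, -3, 0, 0, 0], [-6, 8, -2, 12, -15, 9, 0, 0, 0], [-8, 12, 4, 12, -18, -6, 0, 0, 0]].
There the 2×2 minor on rows i ∈ {1, 2}, columns (j,k) ∈ {(1,1), (1,2)} is det [[-4, 6], [-6, 8]] = 4 ≠ 0, so this unfolding has rank ≥ 2; CP rank is at least every unfolding rank, so rank(T) ≥ 2.
In particular rank(T) ≥ 2 > 1, so T is not rank-1.

No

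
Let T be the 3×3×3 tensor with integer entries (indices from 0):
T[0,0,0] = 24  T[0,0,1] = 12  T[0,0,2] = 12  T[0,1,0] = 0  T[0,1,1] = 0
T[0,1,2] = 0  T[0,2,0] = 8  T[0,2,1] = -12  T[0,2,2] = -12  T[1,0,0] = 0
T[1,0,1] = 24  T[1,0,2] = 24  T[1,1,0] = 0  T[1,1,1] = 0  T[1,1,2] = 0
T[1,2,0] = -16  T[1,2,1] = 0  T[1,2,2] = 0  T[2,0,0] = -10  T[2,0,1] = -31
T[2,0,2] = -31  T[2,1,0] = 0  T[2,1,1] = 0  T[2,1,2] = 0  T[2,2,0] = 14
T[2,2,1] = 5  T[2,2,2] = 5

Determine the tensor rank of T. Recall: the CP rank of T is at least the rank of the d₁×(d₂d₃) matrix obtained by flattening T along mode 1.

2

Lower bound: the mode-2 unfolding of T (rows indexed by j, columns by (i,k) = (0,0), (0,1), (0,2), (1,0), (1,1), (1,2), (2,0), (2,1), (2,2)) is [[24, 12, 12, 0, 24, 24, -10, -31, -31], [0, 0, 0, 0, 0, 0, 0, 0, 0], [8, -12, -12, -16, 0, 0, 14, 5, 5]].
There the 2×2 minor on rows j ∈ {0, 2}, columns (i,k) ∈ {(0,0), (0,1)} is det [[24, 12], [8, -12]] = -384 ≠ 0, so this unfolding has rank ≥ 2; CP rank is at least every unfolding rank, so rank(T) ≥ 2. (This is only a lower bound: in general the CP rank may exceed every unfolding rank, so we still need to exhibit 2 rank-1 terms summing to T.)
Upper bound — finding two terms. Write S_k = T[:,:,k] for the frontal slices: S₀ = [[24, 0, 8], [0, 0, -16], [-10, 0, 14]], S₁ = [[12, 0, -12], [24, 0, 0], [-31, 0, 5]], S₂ = [[12, 0, -12], [24, 0, 0], [-31, 0, 5]].
If T = a₁ ⊗ b₁ ⊗ c₁ + a₂ ⊗ b₂ ⊗ c₂ then each S_k = c₁[k]·a₁b₁ᵀ + c₂[k]·a₂b₂ᵀ. S₀ and S₁ are linearly independent, so a₁b₁ᵀ and a₂b₂ᵀ must span the same plane of matrices: they are the rank-1 matrices of the form x·S₀ + y·S₁.
The 2×2 minor of x·S₀ + y·S₁ on rows {0,1}, columns {0,2} is −384·x² − 384·xy + 288·y² = (-96)·(2·x + 3·y)(2·x − y), vanishing at (x:y) = (3:-2) and (1:2).
M₁ = 3·S₀ − 2·S₁ = [[48, 0, 48], [-48, 0, -48], [32, 0, 32]] = 16·[3, -3, 2][1, 0, 1]ᵀ and M₂ = S₀ + 2·S₁ = [[48, 0, -16], [48, 0, -16], [-72, 0, 24]] = 8·[2, 2, -3][3, 0, -1]ᵀ, so take a₁ = [3, -3, 2], b₁ = [1, 0, 1], a₂ = [2, 2, -3], b₂ = [3, 0, -1].
Each slice is an integer combination of E₁ = a₁b₁ᵀ and E₂ = a₂b₂ᵀ: S₀ = 4·E₁ + 2·E₂, S₁ = −2·E₁ + 3·E₂, S₂ = −2·E₁ + 3·E₂; reading off coefficients, c₁ = [4, -2, -2] and c₂ = [2, 3, 3].
Hence T = [3, -3, 2] ⊗ [1, 0, 1] ⊗ [4, -2, -2] + [2, 2, -3] ⊗ [3, 0, -1] ⊗ [2, 3, 3], so rank(T) ≤ 2.
These bounds meet, so rank(T) = 2.
Check entry T[2,2,2] = 5: (2)·(1)·(-2) + (-3)·(-1)·(3) = 5.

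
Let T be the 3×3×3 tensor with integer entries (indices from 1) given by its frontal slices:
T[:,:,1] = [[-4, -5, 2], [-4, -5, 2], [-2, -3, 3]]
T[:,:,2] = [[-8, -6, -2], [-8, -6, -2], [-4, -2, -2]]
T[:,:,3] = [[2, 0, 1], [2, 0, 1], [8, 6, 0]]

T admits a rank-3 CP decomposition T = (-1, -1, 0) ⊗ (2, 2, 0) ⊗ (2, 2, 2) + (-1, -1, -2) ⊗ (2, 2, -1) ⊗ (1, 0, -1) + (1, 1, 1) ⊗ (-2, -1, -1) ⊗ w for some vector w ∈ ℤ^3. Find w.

Subtract the known terms from T to get the rank-1 residual R = (1, 1, 1) ⊗ (-2, -1, -1) ⊗ w, so R[i,j,k] = a[i]·b[j]·w[k]. Pick indices with nonzero a[1]·b[1] = (1)·(-2) = -2. Only the fibre through (1,1,·) is needed: R[1,1,:] = T[1,1,:] − Σₗ aₗ[1]bₗ[1]cₗ = [-4, -8, 2] − (-1)·(2)·(2, 2, 2) − (-1)·(2)·(1, 0, -1) = [2, -4, 4]. Then w[k] = R[1,1,k] / -2 for each k, giving w = [2, -4, 4] / -2 = (-1, 2, -2).

w = (-1, 2, -2)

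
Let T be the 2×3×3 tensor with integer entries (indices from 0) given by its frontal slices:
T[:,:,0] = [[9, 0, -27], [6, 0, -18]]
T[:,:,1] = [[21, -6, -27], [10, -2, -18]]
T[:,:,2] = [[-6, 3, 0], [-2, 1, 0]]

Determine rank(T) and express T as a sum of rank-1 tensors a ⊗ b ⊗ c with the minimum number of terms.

rank(T) = 2

Lower bound: the mode-1 unfolding of T (rows indexed by i, columns by (j,k) = (0,0), (0,1), (0,2), (1,0), (1,1), (1,2), (2,0), (2,1), (2,2)) is [[9, 21, -6, 0, -6, 3, -27, -27, 0], [6, 10, -2, 0, -2, 1, -18, -18, 0]].
There the 2×2 minor on rows i ∈ {0, 1}, columns (j,k) ∈ {(0,0), (0,1)} is det [[9, 21], [6, 10]] = -36 ≠ 0, so this unfolding has rank ≥ 2; CP rank is at least every unfolding rank, so rank(T) ≥ 2. (Flattening ranks never certify an upper bound on CP rank; for that we must actually write T with 2 rank-1 terms.)
Upper bound — finding two terms. Write S_k = T[:,:,k] for the frontal slices: S₀ = [[9, 0, -27], [6, 0, -18]], S₁ = [[21, -6, -27], [10, -2, -18]], S₂ = [[-6, 3, 0], [-2, 1, 0]].
If T = a₁ ⊗ b₁ ⊗ c₁ + a₂ ⊗ b₂ ⊗ c₂ then each S_k = c₁[k]·a₁b₁ᵀ + c₂[k]·a₂b₂ᵀ. S₀ and S₁ are linearly independent, so a₁b₁ᵀ and a₂b₂ᵀ must span the same plane of matrices: they are the rank-1 matrices of the form x·S₀ + y·S₁.
The 2×2 minor of x·S₀ + y·S₁ on rows {0,1}, columns {0,1} is 18·xy + 18·y² = 18·(y)(x + y), vanishing at (x:y) = (1:0) and (1:-1).
M₁ = S₀ = [[9, 0, -27], [6, 0, -18]] = 3·[3, 2][1, 0, -3]ᵀ and M₂ = S₀ − S₁ = [[-12, 6, 0], [-4, 2, 0]] = (-2)·[3, 1][2, -1, 0]ᵀ, so take a₁ = [3, 2], b₁ = [1, 0, -3], a₂ = [3, 1], b₂ = [2, -1, 0].
Each slice is an integer combination of E₁ = a₁b₁ᵀ and E₂ = a₂b₂ᵀ: S₀ = 3·E₁, S₁ = 3·E₁ + 2·E₂, S₂ = −E₂; reading off coefficients, c₁ = [3, 3, 0] and c₂ = [0, 2, -1].
Hence T = [3, 2] ⊗ [1, 0, -3] ⊗ [3, 3, 0] + [3, 1] ⊗ [2, -1, 0] ⊗ [0, 2, -1], so rank(T) ≤ 2.
These bounds meet, so rank(T) = 2.
Check entry T[1,2,2] = 0: (2)·(-3)·(0) + (1)·(0)·(-1) = 0.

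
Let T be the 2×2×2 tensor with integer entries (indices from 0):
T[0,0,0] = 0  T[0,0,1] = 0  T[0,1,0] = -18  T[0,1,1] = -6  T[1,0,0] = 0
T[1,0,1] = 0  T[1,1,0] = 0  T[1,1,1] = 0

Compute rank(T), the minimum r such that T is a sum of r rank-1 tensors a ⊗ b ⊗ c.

Lower bound: T ≠ 0 (e.g. T[0,1,0] = -18), so rank(T) ≥ 1.
Upper bound: the mode-1 fibre T[:,1,0] = [-18, 0] gives a = [1, 0] (primitive direction); the mode-2 fibre T[0,:,0] = [0, -18] gives b = [0, 1]; then c[k] = T[0,1,k] / (a[0]·b[1]) = [-18, -6] / 1 = [-18, -6].
Expanding [1, 0] ⊗ [0, 1] ⊗ [-18, -6] reproduces all 8 entries of T, so T = [1, 0] ⊗ [0, 1] ⊗ [-18, -6] and rank(T) ≤ 1.
These bounds meet, so rank(T) = 1.

1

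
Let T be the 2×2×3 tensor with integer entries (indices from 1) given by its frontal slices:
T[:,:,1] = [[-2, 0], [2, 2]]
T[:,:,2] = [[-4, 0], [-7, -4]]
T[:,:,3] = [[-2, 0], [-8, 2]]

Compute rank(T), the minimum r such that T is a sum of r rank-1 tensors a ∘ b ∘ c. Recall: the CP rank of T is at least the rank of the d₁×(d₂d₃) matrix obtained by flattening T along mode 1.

Lower bound: the mode-3 unfolding of T (rows indexed by k, columns by (i,j) = (1,1), (1,2), (2,1), (2,2)) is [[-2, 0, 2, 2], [-4, 0, -7, -4], [-2, 0, -8, 2]].
There the 3×3 minor on rows k ∈ {1, 2, 3}, columns (i,j) ∈ {(1,1), (2,1), (2,2)} is det [[-2, 2, 2], [-4, -7, -4], [-2, -8, 2]] = 160 ≠ 0, so this unfolding has rank ≥ 3; CP rank is at least every unfolding rank, so rank(T) ≥ 3. (Flattening ranks never certify an upper bound on CP rank; for that we must actually write T with 3 rank-1 terms.)
Upper bound: T is a sum of 3 rank-1 terms, T = [0, 1] ∘ [1, -2] ∘ [0, 1, -2] + [0, 1] ∘ [2, 1] ∘ [2, -2, -2] + [1, 1] ∘ [1, 0] ∘ [-2, -4, -2] (one valid choice — decompositions are not unique — normalised so each a, b is primitive with positive first nonzero entry; check it by expanding all entries), so rank(T) ≤ 3.
These bounds meet, so rank(T) = 3.

3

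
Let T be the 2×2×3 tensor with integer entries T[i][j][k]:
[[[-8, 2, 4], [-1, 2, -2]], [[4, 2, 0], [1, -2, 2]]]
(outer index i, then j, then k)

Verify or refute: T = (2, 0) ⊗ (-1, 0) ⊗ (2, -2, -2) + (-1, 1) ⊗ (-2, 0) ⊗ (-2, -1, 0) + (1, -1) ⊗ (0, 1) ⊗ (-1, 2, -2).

Yes

Reconstruct entrywise from the claimed factors. For example, T[1,1,0] = 1 and Σₗ aₗ[1]bₗ[1]cₗ[0] = (0)·(0)·(2) + (1)·(0)·(-2) + (-1)·(1)·(-1) = 1; checking all 12 entries, every one matches. The claim holds.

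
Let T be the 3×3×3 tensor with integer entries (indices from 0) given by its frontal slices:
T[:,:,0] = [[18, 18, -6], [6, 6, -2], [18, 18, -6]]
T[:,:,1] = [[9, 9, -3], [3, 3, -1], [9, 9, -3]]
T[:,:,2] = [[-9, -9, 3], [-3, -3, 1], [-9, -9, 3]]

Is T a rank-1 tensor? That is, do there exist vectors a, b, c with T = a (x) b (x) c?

Yes

If T = a (x) b (x) c then every fibre of T is a multiple of the corresponding factor, so read the factors off the fibres through the nonzero entry T[0,0,0] = 18.
The mode-1 fibre T[:,0,0] = [18, 6, 18] gives a = (3, 1, 3) (primitive direction); the mode-2 fibre T[0,:,0] = [18, 18, -6] gives b = (3, 3, -1); then c[k] = T[0,0,k] / (a[0]·b[0]) = [18, 9, -9] / 9 = (2, 1, -1).
Expanding (3, 1, 3) (x) (3, 3, -1) (x) (2, 1, -1) reproduces all 27 entries of T, so T = (3, 1, 3) (x) (3, 3, -1) (x) (2, 1, -1) and rank(T) ≤ 1.
Equivalently every frontal slice T[:,:,k] is c[k] times the rank-1 matrix (3, 1, 3) (x) (3, 3, -1). So T has rank 1 (it is nonzero).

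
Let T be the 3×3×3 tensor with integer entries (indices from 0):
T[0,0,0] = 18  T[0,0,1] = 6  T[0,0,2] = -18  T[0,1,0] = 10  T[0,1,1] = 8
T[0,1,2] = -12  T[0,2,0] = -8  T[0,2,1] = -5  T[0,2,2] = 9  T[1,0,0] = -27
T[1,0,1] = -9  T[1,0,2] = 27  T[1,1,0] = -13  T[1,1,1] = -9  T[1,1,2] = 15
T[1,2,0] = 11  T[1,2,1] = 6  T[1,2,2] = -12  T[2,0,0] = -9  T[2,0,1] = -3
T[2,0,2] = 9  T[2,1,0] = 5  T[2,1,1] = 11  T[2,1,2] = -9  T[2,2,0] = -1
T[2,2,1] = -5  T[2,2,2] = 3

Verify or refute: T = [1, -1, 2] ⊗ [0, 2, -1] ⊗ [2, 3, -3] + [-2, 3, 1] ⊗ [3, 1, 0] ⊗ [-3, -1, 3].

No

Reconstruct entry (0,2,0) from the claimed factors: Σₗ aₗ[0]bₗ[2]cₗ[0] = (1)·(-1)·(2) + (-2)·(0)·(-3) = -2, but T[0,2,0] = -8. The claim is false.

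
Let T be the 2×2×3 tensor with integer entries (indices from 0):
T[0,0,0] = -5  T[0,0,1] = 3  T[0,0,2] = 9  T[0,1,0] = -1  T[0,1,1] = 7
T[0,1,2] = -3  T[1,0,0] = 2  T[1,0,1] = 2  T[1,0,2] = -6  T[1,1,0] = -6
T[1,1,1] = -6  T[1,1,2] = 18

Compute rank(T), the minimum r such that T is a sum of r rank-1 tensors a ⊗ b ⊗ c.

Lower bound: the mode-2 unfolding of T (rows indexed by j, columns by (i,k) = (0,0), (0,1), (0,2), (1,0), (1,1), (1,2)) is [[-5, 3, 9, 2, 2, -6], [-1, 7, -3, -6, -6, 18]].
There the 2×2 minor on rows j ∈ {0, 1}, columns (i,k) ∈ {(0,0), (0,1)} is det [[-5, 3], [-1, 7]] = -32 ≠ 0, so this unfolding has rank ≥ 2; CP rank is at least every unfolding rank, so rank(T) ≥ 2. (Flattening ranks never certify an upper bound on CP rank; for that we must actually write T with 2 rank-1 terms.)
Upper bound — finding two terms. Write S_k = T[:,:,k] for the frontal slices: S₀ = [[-5, -1], [2, -6]], S₁ = [[3, 7], [2, -6]], S₂ = [[9, -3], [-6, 18]].
If T = a₁ ⊗ b₁ ⊗ c₁ + a₂ ⊗ b₂ ⊗ c₂ then each S_k = c₁[k]·a₁b₁ᵀ + c₂[k]·a₂b₂ᵀ. S₀ and S₁ are linearly independent, so a₁b₁ᵀ and a₂b₂ᵀ must span the same plane of matrices: they are the rank-1 matrices of the form x·S₀ + y·S₁.
det(x·S₀ + y·S₁) is 32·x² − 32·y² = 32·(x − y)(x + y), vanishing at (x:y) = (1:1) and (1:-1).
M₁ = S₀ + S₁ = [[-2, 6], [4, -12]] = (-2)·[1, -2][1, -3]ᵀ and M₂ = S₀ − S₁ = [[-8, -8], [0, 0]] = (-8)·[1, 0][1, 1]ᵀ, so take a₁ = [1, -2], b₁ = [1, -3], a₂ = [1, 0], b₂ = [1, 1].
Each slice is an integer combination of E₁ = a₁b₁ᵀ and E₂ = a₂b₂ᵀ: S₀ = −E₁ − 4·E₂, S₁ = −E₁ + 4·E₂, S₂ = 3·E₁ + 6·E₂; reading off coefficients, c₁ = [-1, -1, 3] and c₂ = [-4, 4, 6].
Hence T = [1, -2] ⊗ [1, -3] ⊗ [-1, -1, 3] + [1, 0] ⊗ [1, 1] ⊗ [-4, 4, 6], so rank(T) ≤ 2.
These bounds meet, so rank(T) = 2.

2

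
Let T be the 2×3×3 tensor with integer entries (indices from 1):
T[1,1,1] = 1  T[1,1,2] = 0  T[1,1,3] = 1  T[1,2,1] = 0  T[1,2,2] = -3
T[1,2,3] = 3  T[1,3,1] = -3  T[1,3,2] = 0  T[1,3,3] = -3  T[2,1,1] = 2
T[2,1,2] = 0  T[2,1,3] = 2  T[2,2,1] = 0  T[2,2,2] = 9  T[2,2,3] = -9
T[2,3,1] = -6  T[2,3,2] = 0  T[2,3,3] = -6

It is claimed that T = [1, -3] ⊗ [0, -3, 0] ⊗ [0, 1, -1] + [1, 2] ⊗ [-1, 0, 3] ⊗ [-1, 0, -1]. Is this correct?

Reconstruct entrywise from the claimed factors. For example, T[1,1,2] = 0 and Σₗ aₗ[1]bₗ[1]cₗ[2] = (1)·(0)·(1) + (1)·(-1)·(0) = 0; checking all 18 entries, every one matches. The claim holds.

Yes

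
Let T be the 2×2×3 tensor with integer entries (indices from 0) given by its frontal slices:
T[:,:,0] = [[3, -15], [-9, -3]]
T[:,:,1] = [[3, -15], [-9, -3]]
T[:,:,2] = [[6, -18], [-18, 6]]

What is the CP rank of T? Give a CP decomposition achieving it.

rank(T) = 2

Lower bound: the mode-1 unfolding of T (rows indexed by i, columns by (j,k) = (0,0), (0,1), (0,2), (1,0), (1,1), (1,2)) is [[3, 3, 6, -15, -15, -18], [-9, -9, -18, -3, -3, 6]].
There the 2×2 minor on rows i ∈ {0, 1}, columns (j,k) ∈ {(0,0), (1,0)} is det [[3, -15], [-9, -3]] = -144 ≠ 0, so this unfolding has rank ≥ 2; CP rank is at least every unfolding rank, so rank(T) ≥ 2. (This is only a lower bound: in general the CP rank may exceed every unfolding rank, so we still need to exhibit 2 rank-1 terms summing to T.)
Upper bound — finding two terms. Write S_k = T[:,:,k] for the frontal slices: S₀ = [[3, -15], [-9, -3]], S₁ = [[3, -15], [-9, -3]], S₂ = [[6, -18], [-18, 6]].
If T = a₁ ⊗ b₁ ⊗ c₁ + a₂ ⊗ b₂ ⊗ c₂ then each S_k = c₁[k]·a₁b₁ᵀ + c₂[k]·a₂b₂ᵀ. S₀ and S₂ are linearly independent, so a₁b₁ᵀ and a₂b₂ᵀ must span the same plane of matrices: they are the rank-1 matrices of the form x·S₀ + y·S₂.
det(x·S₀ + y·S₂) is −144·x² − 432·xy − 288·y² = (-144)·(x + 2·y)(x + y), vanishing at (x:y) = (2:-1) and (1:-1).
M₁ = 2·S₀ − S₂ = [[0, -12], [0, -12]] = (-12)·[1, 1][0, 1]ᵀ and M₂ = S₀ − S₂ = [[-3, 3], [9, -9]] = (-3)·[1, -3][1, -1]ᵀ, so take a₁ = [1, 1], b₁ = [0, 1], a₂ = [1, -3], b₂ = [1, -1].
Each slice is an integer combination of E₁ = a₁b₁ᵀ and E₂ = a₂b₂ᵀ: S₀ = −12·E₁ + 3·E₂, S₁ = −12·E₁ + 3·E₂, S₂ = −12·E₁ + 6·E₂; reading off coefficients, c₁ = [-12, -12, -12] and c₂ = [3, 3, 6].
Hence T = [1, 1] ⊗ [0, 1] ⊗ [-12, -12, -12] + [1, -3] ⊗ [1, -1] ⊗ [3, 3, 6], so rank(T) ≤ 2.
These bounds meet, so rank(T) = 2.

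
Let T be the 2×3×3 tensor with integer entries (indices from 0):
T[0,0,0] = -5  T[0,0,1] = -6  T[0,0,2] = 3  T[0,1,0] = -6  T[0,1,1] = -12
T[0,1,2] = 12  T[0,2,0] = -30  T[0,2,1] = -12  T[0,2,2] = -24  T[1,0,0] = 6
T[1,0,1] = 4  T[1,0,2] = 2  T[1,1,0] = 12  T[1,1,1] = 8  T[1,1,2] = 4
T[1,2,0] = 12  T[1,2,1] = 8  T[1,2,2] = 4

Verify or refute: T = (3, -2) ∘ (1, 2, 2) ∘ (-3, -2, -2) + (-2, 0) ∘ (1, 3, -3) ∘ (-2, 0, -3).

No

Reconstruct entry (0,0,2) from the claimed factors: Σₗ aₗ[0]bₗ[0]cₗ[2] = (3)·(1)·(-2) + (-2)·(1)·(-3) = 0, but T[0,0,2] = 3. The claim is false.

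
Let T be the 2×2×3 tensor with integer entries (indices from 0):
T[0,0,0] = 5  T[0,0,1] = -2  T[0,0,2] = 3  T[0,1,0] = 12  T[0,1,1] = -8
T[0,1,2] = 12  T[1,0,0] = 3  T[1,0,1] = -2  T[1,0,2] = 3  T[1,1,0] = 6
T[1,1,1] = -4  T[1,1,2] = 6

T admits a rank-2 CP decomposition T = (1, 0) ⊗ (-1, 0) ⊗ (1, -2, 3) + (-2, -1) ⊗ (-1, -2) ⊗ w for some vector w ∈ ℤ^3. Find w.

Subtract the known terms from T to get the rank-1 residual R = (-2, -1) ⊗ (-1, -2) ⊗ w, so R[i,j,k] = a[i]·b[j]·w[k]. Pick indices with nonzero a[0]·b[0] = (-2)·(-1) = 2. Only the fibre through (0,0,·) is needed: R[0,0,:] = T[0,0,:] − Σₗ aₗ[0]bₗ[0]cₗ = [5, -2, 3] − (1)·(-1)·(1, -2, 3) = [6, -4, 6]. Then w[k] = R[0,0,k] / 2 for each k, giving w = [6, -4, 6] / 2 = (3, -2, 3).

w = (3, -2, 3)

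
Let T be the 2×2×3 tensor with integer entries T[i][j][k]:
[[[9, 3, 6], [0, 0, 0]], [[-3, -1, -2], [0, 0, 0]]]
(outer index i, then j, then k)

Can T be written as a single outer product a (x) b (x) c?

If T = a (x) b (x) c then every fibre of T is a multiple of the corresponding factor, so read the factors off the fibres through the nonzero entry T[0,0,0] = 9.
The mode-1 fibre T[:,0,0] = [9, -3] gives a = [3, -1] (primitive direction); the mode-2 fibre T[0,:,0] = [9, 0] gives b = [1, 0]; then c[k] = T[0,0,k] / (a[0]·b[0]) = [9, 3, 6] / 3 = [3, 1, 2].
Expanding [3, -1] (x) [1, 0] (x) [3, 1, 2] reproduces all 12 entries of T, so T = [3, -1] (x) [1, 0] (x) [3, 1, 2] and rank(T) ≤ 1.
Equivalently every frontal slice T[:,:,k] is c[k] times the rank-1 matrix [3, -1] (x) [1, 0]. So T has rank 1 (it is nonzero).

Yes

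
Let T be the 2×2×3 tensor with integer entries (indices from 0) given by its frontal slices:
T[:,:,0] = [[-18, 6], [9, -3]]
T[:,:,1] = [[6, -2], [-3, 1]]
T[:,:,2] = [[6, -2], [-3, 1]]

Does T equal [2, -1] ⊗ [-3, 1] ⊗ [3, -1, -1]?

Reconstruct entrywise from the claimed factors. For example, T[0,1,0] = 6 and Σₗ aₗ[0]bₗ[1]cₗ[0] = (2)·(1)·(3) = 6; checking all 12 entries, every one matches. The claim holds.

Yes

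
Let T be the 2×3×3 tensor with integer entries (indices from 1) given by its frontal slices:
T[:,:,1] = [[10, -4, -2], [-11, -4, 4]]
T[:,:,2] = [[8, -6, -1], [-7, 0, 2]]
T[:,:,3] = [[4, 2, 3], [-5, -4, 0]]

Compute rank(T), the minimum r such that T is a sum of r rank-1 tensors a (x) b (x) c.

Lower bound: the mode-3 unfolding of T (rows indexed by k, columns by (i,j) = (1,1), (1,2), (1,3), (2,1), (2,2), (2,3)) is [[10, -4, -2, -11, -4, 4], [8, -6, -1, -7, 0, 2], [4, 2, 3, -5, -4, 0]].
There the 3×3 minor on rows k ∈ {1, 2, 3}, columns (i,j) ∈ {(1,1), (1,2), (1,3)} is det [[10, -4, -2], [8, -6, -1], [4, 2, 3]] = -128 ≠ 0, so this unfolding has rank ≥ 3; CP rank is at least every unfolding rank, so rank(T) ≥ 3. (This is only a lower bound: in general the CP rank may exceed every unfolding rank, so we still need to exhibit 3 rank-1 terms summing to T.)
Upper bound: T is a sum of 3 rank-1 terms, T = [1, -2] (x) [2, 2, -1] (x) [2, 1, 1] + [2, -1] (x) [1, 0, 2] (x) [-1, -1, 1] + [2, -1] (x) [2, -2, 1] (x) [2, 2, 0] (written with every a and b primitive with positive leading entry and the scale carried by c; CP decompositions are not unique, and this one is verified by expanding entrywise), so rank(T) ≤ 3.
These bounds meet, so rank(T) = 3.

3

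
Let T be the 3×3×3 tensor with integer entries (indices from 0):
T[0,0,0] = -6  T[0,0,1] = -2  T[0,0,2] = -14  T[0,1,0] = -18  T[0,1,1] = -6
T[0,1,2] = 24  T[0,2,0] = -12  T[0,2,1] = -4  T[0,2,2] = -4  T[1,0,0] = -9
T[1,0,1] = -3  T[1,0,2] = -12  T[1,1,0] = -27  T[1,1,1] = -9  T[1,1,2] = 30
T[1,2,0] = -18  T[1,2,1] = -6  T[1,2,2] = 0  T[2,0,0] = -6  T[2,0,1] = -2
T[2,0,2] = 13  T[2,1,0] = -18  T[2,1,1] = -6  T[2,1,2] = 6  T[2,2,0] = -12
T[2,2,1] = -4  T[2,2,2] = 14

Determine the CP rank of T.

Lower bound: in the mode-1 unfolding of T (rows indexed by i, columns by (j,k)) the 2×2 minor on rows i ∈ {0, 1}, columns (j,k) ∈ {(0,0), (0,2)} is det [[-6, -14], [-9, -12]] = -54 ≠ 0, so that unfolding has rank ≥ 2 and hence rank(T) ≥ 2 (CP rank is at least every unfolding rank, though it can be larger).
Upper bound: with S_k = T[:,:,k], the two rank-1 terms a₁b₁ᵀ, a₂b₂ᵀ are the rank-1 members of the pencil x·S₀ + y·S₂.
The 2×2 minor of x·S₀ + y·S₂ on rows {0,1}, columns {0,1} is 198·xy − 132·y² = 66·(3·x − 2·y)(y), vanishing at (x:y) = (2:3) and (1:0).
M₁ = 2·S₀ + 3·S₂ = [[-54, 36, -36], [-54, 36, -36], [27, -18, 18]] = (-9)·[2, 2, -1][3, -2, 2]ᵀ and M₂ = S₀ = [[-6, -18, -12], [-9, -27, -18], [-6, -18, -12]] = (-3)·[2, 3, 2][1, 3, 2]ᵀ, so take a₁ = [2, 2, -1], b₁ = [3, -2, 2], a₂ = [2, 3, 2], b₂ = [1, 3, 2].
Each slice is an integer combination of E₁ = a₁b₁ᵀ and E₂ = a₂b₂ᵀ: S₀ = −3·E₂, S₁ = −E₂, S₂ = −3·E₁ + 2·E₂; reading off coefficients, c₁ = [0, 0, -3] and c₂ = [-3, -1, 2].
Hence T = [2, 2, -1] ⊗ [3, -2, 2] ⊗ [0, 0, -3] + [2, 3, 2] ⊗ [1, 3, 2] ⊗ [-3, -1, 2], so rank(T) ≤ 2.
These bounds meet, so rank(T) = 2.

2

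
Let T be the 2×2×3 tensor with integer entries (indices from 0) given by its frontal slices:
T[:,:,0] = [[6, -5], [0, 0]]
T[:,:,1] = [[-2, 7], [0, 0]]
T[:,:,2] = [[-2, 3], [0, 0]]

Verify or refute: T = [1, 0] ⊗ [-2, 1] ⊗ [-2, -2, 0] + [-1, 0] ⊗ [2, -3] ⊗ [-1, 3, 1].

Reconstruct entrywise from the claimed factors. For example, T[1,1,2] = 0 and Σₗ aₗ[1]bₗ[1]cₗ[2] = (0)·(1)·(0) + (0)·(-3)·(1) = 0; checking all 12 entries, every one matches. The claim holds.

Yes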